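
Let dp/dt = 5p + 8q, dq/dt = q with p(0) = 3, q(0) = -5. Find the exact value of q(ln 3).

A = [[5,8],[0,1]]; eigenvalues λ = 5, 1.
Eigenvectors: (1,0) for λ=5, (2,-1) for λ=1.
From the initial condition, c_1 = -7, c_2 = 5.
q(ln 3) = (-7)(3^5)(0) + (5)(3^1)(-1) = -15.

-15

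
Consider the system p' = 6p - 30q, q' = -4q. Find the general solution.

Coefficient matrix A = [[6, -30], [0, -4]].
Characteristic polynomial det(A - λI) = λ^2 - 2λ - 24 = 0.
Eigenvalues λ = -4, 6.
For λ=-4: (A-λI) row 1 is [10, -30], so an eigenvector is (3, 1).
For λ=6: (A-λI) row 1 is [0, -30], so an eigenvector is (1, 0).
General solution: K_1e^(-4t)(3,1) + K_2e^(6t)(1,0).

p(t) = 3K_1e^(-4t) + K_2e^(6t), q(t) = K_1e^(-4t)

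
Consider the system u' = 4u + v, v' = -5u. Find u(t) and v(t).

Coefficient matrix A = [[4, 1], [-5, 0]].
Characteristic polynomial det(A - λI) = λ^2 - 4λ + 5 = 0.
Eigenvalues λ = 2 ± i (complex conjugate pair).
For λ=2+i: an eigenvector is (0,1) - i(1,-2) = (0 - i, 1 + 2i).
A real fundamental pair from Re and Im of e^((2+i)t)v: X_1 = e^(2t)(cos(t)·(0,1) + sin(t)·(1,-2)), X_2 = e^(2t)(sin(t)·(0,1) - cos(t)·(1,-2)).
General solution: c_1X_1 + c_2X_2.

u(t) = c_1e^(2t)sin(t) - c_2e^(2t)cos(t), v(t) = -2c_1e^(2t)sin(t) + c_1e^(2t)cos(t) + c_2e^(2t)sin(t) + 2c_2e^(2t)cos(t)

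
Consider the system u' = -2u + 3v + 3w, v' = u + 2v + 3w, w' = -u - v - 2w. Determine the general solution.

u(t) = c_2e^(t) + c_3e^(-2t), v(t) = c_1e^(-t) + 2c_2e^(t) - c_3e^(-2t), w(t) = -c_1e^(-t) - c_2e^(t) + c_3e^(-2t)

Coefficient matrix A = [[-2, 3, 3], [1, 2, 3], [-1, -1, -2]].
det(A - λI) = 0 gives eigenvalues λ = -1, 1, -2.
For λ=-1: eigenvector (0,1,-1).
For λ=1: eigenvector (1,2,-1).
For λ=-2: eigenvector (1,-1,1).
General solution: c_1e^(-t)(0,1,-1) + c_2e^(t)(1,2,-1) + c_3e^(-2t)(1,-1,1).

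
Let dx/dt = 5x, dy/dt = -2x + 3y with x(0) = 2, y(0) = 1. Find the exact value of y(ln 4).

A = [[5,0],[-2,3]]; eigenvalues λ = 5, 3.
Eigenvectors: (1,-1) for λ=5, (0,1) for λ=3.
From the initial condition, c_1 = 2, c_2 = 3.
y(ln 4) = (2)(4^5)(-1) + (3)(4^3)(1) = -1856.

-1856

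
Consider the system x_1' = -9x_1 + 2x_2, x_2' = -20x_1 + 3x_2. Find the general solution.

x_1(t) = C_1e^(-3t)sin(2t) - C_2e^(-3t)cos(2t), x_2(t) = 3C_1e^(-3t)sin(2t) + C_1e^(-3t)cos(2t) + C_2e^(-3t)sin(2t) - 3C_2e^(-3t)cos(2t)

Coefficient matrix A = [[-9, 2], [-20, 3]].
Characteristic polynomial det(A - λI) = λ^2 + 6λ + 13 = 0.
Eigenvalues λ = -3 ± 2i (complex conjugate pair).
For λ=-3+2i: an eigenvector is (0,1) - i(1,3) = (0 - i, 1 - 3i).
A real fundamental pair from Re and Im of e^((-3+2i)t)v: X_1 = e^(-3t)(cos(2t)·(0,1) + sin(2t)·(1,3)), X_2 = e^(-3t)(sin(2t)·(0,1) - cos(2t)·(1,3)).
General solution: C_1X_1 + C_2X_2.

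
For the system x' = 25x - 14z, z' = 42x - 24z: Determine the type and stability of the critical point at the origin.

A = [[25,-14],[42,-24]]; det(A-λI) = λ^2 - λ - 12.
λ = -3, 4: opposite signs.

saddle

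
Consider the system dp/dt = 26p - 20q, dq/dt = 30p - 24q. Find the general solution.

Coefficient matrix A = [[26, -20], [30, -24]].
Characteristic polynomial det(A - λI) = λ^2 - 2λ - 24 = 0.
Eigenvalues λ = 6, -4.
For λ=6: (A-λI) row 1 is [20, -20], so an eigenvector is (1, 1).
For λ=-4: (A-λI) row 1 is [30, -20], so an eigenvector is (-2, -3).
General solution: C_1e^(6t)(1,1) + C_2e^(-4t)(-2,-3).

p(t) = C_1e^(6t) - 2C_2e^(-4t), q(t) = C_1e^(6t) - 3C_2e^(-4t)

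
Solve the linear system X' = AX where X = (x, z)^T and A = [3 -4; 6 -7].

x(t) = K_1e^(-t) - 2K_2e^(-3t), z(t) = K_1e^(-t) - 3K_2e^(-3t)

Coefficient matrix A = [[3, -4], [6, -7]].
Characteristic polynomial det(A - λI) = λ^2 + 4λ + 3 = 0.
Eigenvalues λ = -1, -3.
For λ=-1: (A-λI) row 1 is [4, -4], so an eigenvector is (1, 1).
For λ=-3: (A-λI) row 1 is [6, -4], so an eigenvector is (-2, -3).
General solution: K_1e^(-t)(1,1) + K_2e^(-3t)(-2,-3).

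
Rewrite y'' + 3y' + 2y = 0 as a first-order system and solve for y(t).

Let x_1 = y, x_2 = y'. Then x_1' = x_2 and x_2' = -2x_1 - 3x_2.
A = [[0,1],[-2,-3]]; det(A-λI) = λ^2 + 3λ + 2.
Eigenvalues λ = -1, -2 with eigenvectors (1,-1), (1,-2).

y(t) = c_1e^(-t) + c_2e^(-2t)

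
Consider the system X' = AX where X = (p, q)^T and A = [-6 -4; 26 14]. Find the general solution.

Coefficient matrix A = [[-6, -4], [26, 14]].
Characteristic polynomial det(A - λI) = λ^2 - 8λ + 20 = 0.
Eigenvalues λ = 4 ± 2i (complex conjugate pair).
For λ=4+2i: an eigenvector is (1,-3) - i(1,-2) = (1 - i, -3 + 2i).
A real fundamental pair from Re and Im of e^((4+2i)t)v: X_1 = e^(4t)(cos(2t)·(1,-3) + sin(2t)·(1,-2)), X_2 = e^(4t)(sin(2t)·(1,-3) - cos(2t)·(1,-2)).
General solution: C_1X_1 + C_2X_2.

p(t) = C_1e^(4t)sin(2t) + C_1e^(4t)cos(2t) + C_2e^(4t)sin(2t) - C_2e^(4t)cos(2t), q(t) = -2C_1e^(4t)sin(2t) - 3C_1e^(4t)cos(2t) - 3C_2e^(4t)sin(2t) + 2C_2e^(4t)cos(2t)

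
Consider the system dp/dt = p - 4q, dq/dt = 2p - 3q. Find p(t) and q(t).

Coefficient matrix A = [[1, -4], [2, -3]].
Characteristic polynomial det(A - λI) = λ^2 + 2λ + 5 = 0.
Eigenvalues λ = -1 ± 2i (complex conjugate pair).
For λ=-1+2i: an eigenvector is (-1,-1) - i(1,0) = (-1 - i, -1).
A real fundamental pair from Re and Im of e^((-1+2i)t)v: X_1 = e^(-t)(cos(2t)·(-1,-1) + sin(2t)·(1,0)), X_2 = e^(-t)(sin(2t)·(-1,-1) - cos(2t)·(1,0)).
General solution: c_1X_1 + c_2X_2.

p(t) = c_1e^(-t)sin(2t) - c_1e^(-t)cos(2t) - c_2e^(-t)sin(2t) - c_2e^(-t)cos(2t), q(t) = -c_1e^(-t)cos(2t) - c_2e^(-t)sin(2t)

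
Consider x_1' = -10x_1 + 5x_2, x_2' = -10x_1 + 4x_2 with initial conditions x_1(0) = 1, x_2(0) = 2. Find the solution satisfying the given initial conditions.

Coefficient matrix A = [[-10, 5], [-10, 4]].
Characteristic polynomial det(A - λI) = λ^2 + 6λ + 10 = 0.
Eigenvalues λ = -3 ± i (complex conjugate pair).
For λ=-3+i: an eigenvector is (1,1) - i(-2,-3) = (1 + 2i, 1 + 3i).
A real fundamental pair from Re and Im of e^((-3+i)t)v: X_1 = e^(-3t)(cos(t)·(1,1) + sin(t)·(-2,-3)), X_2 = e^(-3t)(sin(t)·(1,1) - cos(t)·(-2,-3)).
General solution: C_1X_1 + C_2X_2.
Applying x_1(0)=1, x_2(0)=2 gives C_1=-1, C_2=1.

x_1(t) = 3e^(-3t)sin(t) + e^(-3t)cos(t), x_2(t) = 4e^(-3t)sin(t) + 2e^(-3t)cos(t)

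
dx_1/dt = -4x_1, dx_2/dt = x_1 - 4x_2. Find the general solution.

Coefficient matrix A = [[-4, 0], [1, -4]].
Characteristic polynomial det(A - λI) = λ^2 + 8λ + 16 = 0.
Single eigenvalue λ = -4 with algebraic multiplicity 2.
Eigenvector v = (0,-1); generalized eigenvector w with (A-λI)w=v is (-1,-2).
General solution: e^(-4t)[C_1·v + C_2·(t·v + w)].

x_1(t) = -C_2e^(-4t), x_2(t) = -C_1e^(-4t) - C_2te^(-4t) - 2C_2e^(-4t)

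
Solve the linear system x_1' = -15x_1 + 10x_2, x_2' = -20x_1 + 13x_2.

Coefficient matrix A = [[-15, 10], [-20, 13]].
Characteristic polynomial det(A - λI) = λ^2 + 2λ + 5 = 0.
Eigenvalues λ = -1 ± 2i (complex conjugate pair).
For λ=-1+2i: an eigenvector is (1,1) - i(-2,-3) = (1 + 2i, 1 + 3i).
A real fundamental pair from Re and Im of e^((-1+2i)t)v: X_1 = e^(-t)(cos(2t)·(1,1) + sin(2t)·(-2,-3)), X_2 = e^(-t)(sin(2t)·(1,1) - cos(2t)·(-2,-3)).
General solution: K_1X_1 + K_2X_2.

x_1(t) = -2K_1e^(-t)sin(2t) + K_1e^(-t)cos(2t) + K_2e^(-t)sin(2t) + 2K_2e^(-t)cos(2t), x_2(t) = -3K_1e^(-t)sin(2t) + K_1e^(-t)cos(2t) + K_2e^(-t)sin(2t) + 3K_2e^(-t)cos(2t)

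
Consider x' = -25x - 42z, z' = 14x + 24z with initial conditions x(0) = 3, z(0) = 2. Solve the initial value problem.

x(t) = -21e^(3t) + 24e^(-4t), z(t) = 14e^(3t) - 12e^(-4t)

Coefficient matrix A = [[-25, -42], [14, 24]].
Characteristic polynomial det(A - λI) = λ^2 + λ - 12 = 0.
Eigenvalues λ = 3, -4.
For λ=3: (A-λI) row 1 is [-28, -42], so an eigenvector is (3, -2).
For λ=-4: (A-λI) row 1 is [-21, -42], so an eigenvector is (-2, 1).
General solution: c_1e^(3t)(3,-2) + c_2e^(-4t)(-2,1).
Applying x(0)=3, z(0)=2 gives c_1=-7, c_2=-12.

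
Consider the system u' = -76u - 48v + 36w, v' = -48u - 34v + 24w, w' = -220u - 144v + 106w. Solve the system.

u(t) = C_1e^(-4t) + 2C_3e^(2t), v(t) = 3C_2e^(-2t) + 2C_3e^(2t), w(t) = 2C_1e^(-4t) + 4C_2e^(-2t) + 7C_3e^(2t)

Coefficient matrix A = [[-76, -48, 36], [-48, -34, 24], [-220, -144, 106]].
det(A - λI) = 0 gives eigenvalues λ = -4, -2, 2.
For λ=-4: eigenvector (1,0,2).
For λ=-2: eigenvector (0,3,4).
For λ=2: eigenvector (2,2,7).
General solution: C_1e^(-4t)(1,0,2) + C_2e^(-2t)(0,3,4) + C_3e^(2t)(2,2,7).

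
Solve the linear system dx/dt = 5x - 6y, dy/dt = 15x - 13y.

x(t) = C_1e^(-4t)sin(3t) + C_1e^(-4t)cos(3t) + C_2e^(-4t)sin(3t) - C_2e^(-4t)cos(3t), y(t) = 2C_1e^(-4t)sin(3t) + C_1e^(-4t)cos(3t) + C_2e^(-4t)sin(3t) - 2C_2e^(-4t)cos(3t)

Coefficient matrix A = [[5, -6], [15, -13]].
Characteristic polynomial det(A - λI) = λ^2 + 8λ + 25 = 0.
Eigenvalues λ = -4 ± 3i (complex conjugate pair).
For λ=-4+3i: an eigenvector is (1,1) - i(1,2) = (1 - i, 1 - 2i).
A real fundamental pair from Re and Im of e^((-4+3i)t)v: X_1 = e^(-4t)(cos(3t)·(1,1) + sin(3t)·(1,2)), X_2 = e^(-4t)(sin(3t)·(1,1) - cos(3t)·(1,2)).
General solution: C_1X_1 + C_2X_2.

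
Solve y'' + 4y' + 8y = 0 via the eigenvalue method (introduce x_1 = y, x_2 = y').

Let x_1 = y, x_2 = y'. Then x_1' = x_2 and x_2' = -8x_1 - 4x_2.
A = [[0,1],[-8,-4]]; det(A-λI) = λ^2 + 4λ + 8.
Eigenvalues λ = -2 ± 2i.

y(t) = K_1e^(-2t)cos(2t) + K_2e^(-2t)sin(2t)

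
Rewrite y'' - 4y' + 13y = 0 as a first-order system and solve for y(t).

Let x_1 = y, x_2 = y'. Then x_1' = x_2 and x_2' = -13x_1 + 4x_2.
A = [[0,1],[-13,4]]; det(A-λI) = λ^2 - 4λ + 13.
Eigenvalues λ = 2 ± 3i.

y(t) = K_1e^(2t)cos(3t) + K_2e^(2t)sin(3t)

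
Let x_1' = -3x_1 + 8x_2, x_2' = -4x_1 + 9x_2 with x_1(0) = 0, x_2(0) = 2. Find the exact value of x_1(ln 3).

A = [[-3,8],[-4,9]]; eigenvalues λ = 1, 5.
Eigenvectors: (2,1) for λ=1, (-1,-1) for λ=5.
From the initial condition, c_1 = -2, c_2 = -4.
x_1(ln 3) = (-2)(3^1)(2) + (-4)(3^5)(-1) = 960.

960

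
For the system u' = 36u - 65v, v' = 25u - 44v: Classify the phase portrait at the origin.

stable spiral

A = [[36,-65],[25,-44]]; det(A-λI) = λ^2 + 8λ + 41.
λ = -4 ± 5i: negative real part.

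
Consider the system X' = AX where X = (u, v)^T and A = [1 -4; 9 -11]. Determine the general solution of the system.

Coefficient matrix A = [[1, -4], [9, -11]].
Characteristic polynomial det(A - λI) = λ^2 + 10λ + 25 = 0.
Single eigenvalue λ = -5 with algebraic multiplicity 2.
Eigenvector v = (2,3); generalized eigenvector w with (A-λI)w=v is (-1,-2).
General solution: e^(-5t)[K_1·v + K_2·(t·v + w)].

u(t) = 2K_1e^(-5t) + 2K_2te^(-5t) - K_2e^(-5t), v(t) = 3K_1e^(-5t) + 3K_2te^(-5t) - 2K_2e^(-5t)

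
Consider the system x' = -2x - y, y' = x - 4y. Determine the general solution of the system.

x(t) = c_1e^(-3t) + c_2te^(-3t), y(t) = c_1e^(-3t) + c_2te^(-3t) - c_2e^(-3t)

Coefficient matrix A = [[-2, -1], [1, -4]].
Characteristic polynomial det(A - λI) = λ^2 + 6λ + 9 = 0.
Single eigenvalue λ = -3 with algebraic multiplicity 2.
Eigenvector v = (1,1); generalized eigenvector w with (A-λI)w=v is (0,-1).
General solution: e^(-3t)[c_1·v + c_2·(t·v + w)].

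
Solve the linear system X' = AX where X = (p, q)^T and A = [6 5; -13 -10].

Coefficient matrix A = [[6, 5], [-13, -10]].
Characteristic polynomial det(A - λI) = λ^2 + 4λ + 5 = 0.
Eigenvalues λ = -2 ± i (complex conjugate pair).
For λ=-2+i: an eigenvector is (1,-2) - i(-2,3) = (1 + 2i, -2 - 3i).
A real fundamental pair from Re and Im of e^((-2+i)t)v: X_1 = e^(-2t)(cos(t)·(1,-2) + sin(t)·(-2,3)), X_2 = e^(-2t)(sin(t)·(1,-2) - cos(t)·(-2,3)).
General solution: C_1X_1 + C_2X_2.

p(t) = -2C_1e^(-2t)sin(t) + C_1e^(-2t)cos(t) + C_2e^(-2t)sin(t) + 2C_2e^(-2t)cos(t), q(t) = 3C_1e^(-2t)sin(t) - 2C_1e^(-2t)cos(t) - 2C_2e^(-2t)sin(t) - 3C_2e^(-2t)cos(t)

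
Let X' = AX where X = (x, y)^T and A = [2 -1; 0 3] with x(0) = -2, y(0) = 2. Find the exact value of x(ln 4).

-128

A = [[2,-1],[0,3]]; eigenvalues λ = 2, 3.
Eigenvectors: (1,0) for λ=2, (-1,1) for λ=3.
From the initial condition, c_1 = 0, c_2 = 2.
x(ln 4) = (0)(4^2)(1) + (2)(4^3)(-1) = -128.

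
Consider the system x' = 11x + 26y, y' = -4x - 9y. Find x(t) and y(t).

Coefficient matrix A = [[11, 26], [-4, -9]].
Characteristic polynomial det(A - λI) = λ^2 - 2λ + 5 = 0.
Eigenvalues λ = 1 ± 2i (complex conjugate pair).
For λ=1+2i: an eigenvector is (2,-1) - i(-3,1) = (2 + 3i, -1 - i).
A real fundamental pair from Re and Im of e^((1+2i)t)v: X_1 = e^(t)(cos(2t)·(2,-1) + sin(2t)·(-3,1)), X_2 = e^(t)(sin(2t)·(2,-1) - cos(2t)·(-3,1)).
General solution: C_1X_1 + C_2X_2.

x(t) = -3C_1e^(t)sin(2t) + 2C_1e^(t)cos(2t) + 2C_2e^(t)sin(2t) + 3C_2e^(t)cos(2t), y(t) = C_1e^(t)sin(2t) - C_1e^(t)cos(2t) - C_2e^(t)sin(2t) - C_2e^(t)cos(2t)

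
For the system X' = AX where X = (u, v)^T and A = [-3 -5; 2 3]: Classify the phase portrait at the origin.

center

A = [[-3,-5],[2,3]]; det(A-λI) = λ^2 + 1.
λ = 0 ± i: zero real part.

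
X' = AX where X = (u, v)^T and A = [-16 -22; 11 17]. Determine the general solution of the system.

Coefficient matrix A = [[-16, -22], [11, 17]].
Characteristic polynomial det(A - λI) = λ^2 - λ - 30 = 0.
Eigenvalues λ = -5, 6.
For λ=-5: (A-λI) row 1 is [-11, -22], so an eigenvector is (-2, 1).
For λ=6: (A-λI) row 1 is [-22, -22], so an eigenvector is (-1, 1).
General solution: c_1e^(-5t)(-2,1) + c_2e^(6t)(-1,1).

u(t) = -2c_1e^(-5t) - c_2e^(6t), v(t) = c_1e^(-5t) + c_2e^(6t)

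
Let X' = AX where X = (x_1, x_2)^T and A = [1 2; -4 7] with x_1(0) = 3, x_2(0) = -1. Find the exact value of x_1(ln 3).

-783

A = [[1,2],[-4,7]]; eigenvalues λ = 3, 5.
Eigenvectors: (1,1) for λ=3, (1,2) for λ=5.
From the initial condition, c_1 = 7, c_2 = -4.
x_1(ln 3) = (7)(3^3)(1) + (-4)(3^5)(1) = -783.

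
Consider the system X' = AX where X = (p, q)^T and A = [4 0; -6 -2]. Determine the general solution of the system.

p(t) = c_2e^(4t), q(t) = c_1e^(-2t) - c_2e^(4t)

Coefficient matrix A = [[4, 0], [-6, -2]].
Characteristic polynomial det(A - λI) = λ^2 - 2λ - 8 = 0.
Eigenvalues λ = -2, 4.
For λ=-2: (A-λI) row 1 is [6, 0], so an eigenvector is (0, 1).
For λ=4: (A-λI) row 2 is [-6, -6], so an eigenvector is (1, -1).
General solution: c_1e^(-2t)(0,1) + c_2e^(4t)(1,-1).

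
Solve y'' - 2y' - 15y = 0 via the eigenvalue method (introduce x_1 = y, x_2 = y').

Let x_1 = y, x_2 = y'. Then x_1' = x_2 and x_2' = 15x_1 + 2x_2.
A = [[0,1],[15,2]]; det(A-λI) = λ^2 - 2λ - 15.
Eigenvalues λ = 5, -3 with eigenvectors (1,5), (1,-3).

y(t) = c_1e^(5t) + c_2e^(-3t)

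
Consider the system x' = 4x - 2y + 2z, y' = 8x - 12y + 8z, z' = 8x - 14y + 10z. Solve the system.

x(t) = K_1e^(2t) + K_2e^(4t), y(t) = K_2e^(4t) + K_3e^(-4t), z(t) = -K_1e^(2t) + K_2e^(4t) + K_3e^(-4t)

Coefficient matrix A = [[4, -2, 2], [8, -12, 8], [8, -14, 10]].
det(A - λI) = 0 gives eigenvalues λ = 2, 4, -4.
For λ=2: eigenvector (1,0,-1).
For λ=4: eigenvector (1,1,1).
For λ=-4: eigenvector (0,1,1).
General solution: K_1e^(2t)(1,0,-1) + K_2e^(4t)(1,1,1) + K_3e^(-4t)(0,1,1).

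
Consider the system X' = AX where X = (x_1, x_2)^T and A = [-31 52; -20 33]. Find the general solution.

x_1(t) = 2C_1e^(t)sin(4t) + 3C_1e^(t)cos(4t) + 3C_2e^(t)sin(4t) - 2C_2e^(t)cos(4t), x_2(t) = C_1e^(t)sin(4t) + 2C_1e^(t)cos(4t) + 2C_2e^(t)sin(4t) - C_2e^(t)cos(4t)

Coefficient matrix A = [[-31, 52], [-20, 33]].
Characteristic polynomial det(A - λI) = λ^2 - 2λ + 17 = 0.
Eigenvalues λ = 1 ± 4i (complex conjugate pair).
For λ=1+4i: an eigenvector is (3,2) - i(2,1) = (3 - 2i, 2 - i).
A real fundamental pair from Re and Im of e^((1+4i)t)v: X_1 = e^(t)(cos(4t)·(3,2) + sin(4t)·(2,1)), X_2 = e^(t)(sin(4t)·(3,2) - cos(4t)·(2,1)).
General solution: C_1X_1 + C_2X_2.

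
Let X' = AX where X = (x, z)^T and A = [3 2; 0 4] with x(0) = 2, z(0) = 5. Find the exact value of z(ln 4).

1280

A = [[3,2],[0,4]]; eigenvalues λ = 4, 3.
Eigenvectors: (-2,-1) for λ=4, (1,0) for λ=3.
From the initial condition, c_1 = -5, c_2 = -8.
z(ln 4) = (-5)(4^4)(-1) + (-8)(4^3)(0) = 1280.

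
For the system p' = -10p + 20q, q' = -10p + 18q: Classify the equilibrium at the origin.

A = [[-10,20],[-10,18]]; det(A-λI) = λ^2 - 8λ + 20.
λ = 4 ± 2i: positive real part.

unstable spiral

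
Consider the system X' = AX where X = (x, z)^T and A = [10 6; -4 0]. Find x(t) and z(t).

x(t) = -3c_1e^(6t) + c_2e^(4t), z(t) = 2c_1e^(6t) - c_2e^(4t)

Coefficient matrix A = [[10, 6], [-4, 0]].
Characteristic polynomial det(A - λI) = λ^2 - 10λ + 24 = 0.
Eigenvalues λ = 6, 4.
For λ=6: (A-λI) row 1 is [4, 6], so an eigenvector is (-3, 2).
For λ=4: (A-λI) row 1 is [6, 6], so an eigenvector is (1, -1).
General solution: c_1e^(6t)(-3,2) + c_2e^(4t)(1,-1).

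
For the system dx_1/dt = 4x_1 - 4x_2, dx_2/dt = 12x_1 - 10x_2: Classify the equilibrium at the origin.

stable node

A = [[4,-4],[12,-10]]; det(A-λI) = λ^2 + 6λ + 8.
λ = -2, -4: both negative.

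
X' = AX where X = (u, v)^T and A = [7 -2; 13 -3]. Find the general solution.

Coefficient matrix A = [[7, -2], [13, -3]].
Characteristic polynomial det(A - λI) = λ^2 - 4λ + 5 = 0.
Eigenvalues λ = 2 ± i (complex conjugate pair).
For λ=2+i: an eigenvector is (-1,-2) - i(-1,-3) = (-1 + i, -2 + 3i).
A real fundamental pair from Re and Im of e^((2+i)t)v: X_1 = e^(2t)(cos(t)·(-1,-2) + sin(t)·(-1,-3)), X_2 = e^(2t)(sin(t)·(-1,-2) - cos(t)·(-1,-3)).
General solution: K_1X_1 + K_2X_2.

u(t) = -K_1e^(2t)sin(t) - K_1e^(2t)cos(t) - K_2e^(2t)sin(t) + K_2e^(2t)cos(t), v(t) = -3K_1e^(2t)sin(t) - 2K_1e^(2t)cos(t) - 2K_2e^(2t)sin(t) + 3K_2e^(2t)cos(t)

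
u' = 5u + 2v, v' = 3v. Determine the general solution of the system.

Coefficient matrix A = [[5, 2], [0, 3]].
Characteristic polynomial det(A - λI) = λ^2 - 8λ + 15 = 0.
Eigenvalues λ = 5, 3.
For λ=5: (A-λI) row 1 is [0, 2], so an eigenvector is (-1, 0).
For λ=3: (A-λI) row 1 is [2, 2], so an eigenvector is (-1, 1).
General solution: K_1e^(5t)(-1,0) + K_2e^(3t)(-1,1).

u(t) = -K_1e^(5t) - K_2e^(3t), v(t) = K_2e^(3t)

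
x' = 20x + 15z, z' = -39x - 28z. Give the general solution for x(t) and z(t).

x(t) = -K_1e^(-4t)sin(3t) - 2K_1e^(-4t)cos(3t) - 2K_2e^(-4t)sin(3t) + K_2e^(-4t)cos(3t), z(t) = 2K_1e^(-4t)sin(3t) + 3K_1e^(-4t)cos(3t) + 3K_2e^(-4t)sin(3t) - 2K_2e^(-4t)cos(3t)

Coefficient matrix A = [[20, 15], [-39, -28]].
Characteristic polynomial det(A - λI) = λ^2 + 8λ + 25 = 0.
Eigenvalues λ = -4 ± 3i (complex conjugate pair).
For λ=-4+3i: an eigenvector is (-2,3) - i(-1,2) = (-2 + i, 3 - 2i).
A real fundamental pair from Re and Im of e^((-4+3i)t)v: X_1 = e^(-4t)(cos(3t)·(-2,3) + sin(3t)·(-1,2)), X_2 = e^(-4t)(sin(3t)·(-2,3) - cos(3t)·(-1,2)).
General solution: K_1X_1 + K_2X_2.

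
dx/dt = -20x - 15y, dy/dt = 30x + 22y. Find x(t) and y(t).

Coefficient matrix A = [[-20, -15], [30, 22]].
Characteristic polynomial det(A - λI) = λ^2 - 2λ + 10 = 0.
Eigenvalues λ = 1 ± 3i (complex conjugate pair).
For λ=1+3i: an eigenvector is (-2,3) - i(-1,1) = (-2 + i, 3 - i).
A real fundamental pair from Re and Im of e^((1+3i)t)v: X_1 = e^(t)(cos(3t)·(-2,3) + sin(3t)·(-1,1)), X_2 = e^(t)(sin(3t)·(-2,3) - cos(3t)·(-1,1)).
General solution: c_1X_1 + c_2X_2.

x(t) = -c_1e^(t)sin(3t) - 2c_1e^(t)cos(3t) - 2c_2e^(t)sin(3t) + c_2e^(t)cos(3t), y(t) = c_1e^(t)sin(3t) + 3c_1e^(t)cos(3t) + 3c_2e^(t)sin(3t) - c_2e^(t)cos(3t)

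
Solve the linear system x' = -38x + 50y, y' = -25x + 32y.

Coefficient matrix A = [[-38, 50], [-25, 32]].
Characteristic polynomial det(A - λI) = λ^2 + 6λ + 34 = 0.
Eigenvalues λ = -3 ± 5i (complex conjugate pair).
For λ=-3+5i: an eigenvector is (1,1) - i(3,2) = (1 - 3i, 1 - 2i).
A real fundamental pair from Re and Im of e^((-3+5i)t)v: X_1 = e^(-3t)(cos(5t)·(1,1) + sin(5t)·(3,2)), X_2 = e^(-3t)(sin(5t)·(1,1) - cos(5t)·(3,2)).
General solution: K_1X_1 + K_2X_2.

x(t) = 3K_1e^(-3t)sin(5t) + K_1e^(-3t)cos(5t) + K_2e^(-3t)sin(5t) - 3K_2e^(-3t)cos(5t), y(t) = 2K_1e^(-3t)sin(5t) + K_1e^(-3t)cos(5t) + K_2e^(-3t)sin(5t) - 2K_2e^(-3t)cos(5t)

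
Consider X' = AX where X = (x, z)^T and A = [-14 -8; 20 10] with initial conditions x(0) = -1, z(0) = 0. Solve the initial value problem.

Coefficient matrix A = [[-14, -8], [20, 10]].
Characteristic polynomial det(A - λI) = λ^2 + 4λ + 20 = 0.
Eigenvalues λ = -2 ± 4i (complex conjugate pair).
For λ=-2+4i: an eigenvector is (-1,1) - i(1,-2) = (-1 - i, 1 + 2i).
A real fundamental pair from Re and Im of e^((-2+4i)t)v: X_1 = e^(-2t)(cos(4t)·(-1,1) + sin(4t)·(1,-2)), X_2 = e^(-2t)(sin(4t)·(-1,1) - cos(4t)·(1,-2)).
General solution: c_1X_1 + c_2X_2.
Applying x(0)=-1, z(0)=0 gives c_1=2, c_2=-1.

x(t) = 3e^(-2t)sin(4t) - e^(-2t)cos(4t), z(t) = -5e^(-2t)sin(4t)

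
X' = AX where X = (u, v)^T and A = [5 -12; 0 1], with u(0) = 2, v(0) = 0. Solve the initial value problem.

u(t) = 2e^(5t), v(t) = 0

Coefficient matrix A = [[5, -12], [0, 1]].
Characteristic polynomial det(A - λI) = λ^2 - 6λ + 5 = 0.
Eigenvalues λ = 5, 1.
For λ=5: (A-λI) row 1 is [0, -12], so an eigenvector is (1, 0).
For λ=1: (A-λI) row 1 is [4, -12], so an eigenvector is (-3, -1).
General solution: c_1e^(5t)(1,0) + c_2e^(t)(-3,-1).
Applying u(0)=2, v(0)=0 gives c_1=2, c_2=0.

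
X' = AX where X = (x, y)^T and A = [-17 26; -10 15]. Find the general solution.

Coefficient matrix A = [[-17, 26], [-10, 15]].
Characteristic polynomial det(A - λI) = λ^2 + 2λ + 5 = 0.
Eigenvalues λ = -1 ± 2i (complex conjugate pair).
For λ=-1+2i: an eigenvector is (-2,-1) - i(3,2) = (-2 - 3i, -1 - 2i).
A real fundamental pair from Re and Im of e^((-1+2i)t)v: X_1 = e^(-t)(cos(2t)·(-2,-1) + sin(2t)·(3,2)), X_2 = e^(-t)(sin(2t)·(-2,-1) - cos(2t)·(3,2)).
General solution: C_1X_1 + C_2X_2.

x(t) = 3C_1e^(-t)sin(2t) - 2C_1e^(-t)cos(2t) - 2C_2e^(-t)sin(2t) - 3C_2e^(-t)cos(2t), y(t) = 2C_1e^(-t)sin(2t) - C_1e^(-t)cos(2t) - C_2e^(-t)sin(2t) - 2C_2e^(-t)cos(2t)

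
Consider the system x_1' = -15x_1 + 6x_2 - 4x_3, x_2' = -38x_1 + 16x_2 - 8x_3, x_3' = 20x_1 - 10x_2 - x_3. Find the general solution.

Coefficient matrix A = [[-15, 6, -4], [-38, 16, -8], [20, -10, -1]].
det(A - λI) = 0 gives eigenvalues λ = -1, 4, -3.
For λ=-1: eigenvector (-2,-4,1).
For λ=4: eigenvector (2,5,-2).
For λ=-3: eigenvector (1,2,0).
General solution: C_1e^(-t)(-2,-4,1) + C_2e^(4t)(2,5,-2) + C_3e^(-3t)(1,2,0).

x_1(t) = -2C_1e^(-t) + 2C_2e^(4t) + C_3e^(-3t), x_2(t) = -4C_1e^(-t) + 5C_2e^(4t) + 2C_3e^(-3t), x_3(t) = C_1e^(-t) - 2C_2e^(4t)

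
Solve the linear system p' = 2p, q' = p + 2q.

p(t) = -C_2e^(2t), q(t) = -C_1e^(2t) - C_2te^(2t) + 3C_2e^(2t)

Coefficient matrix A = [[2, 0], [1, 2]].
Characteristic polynomial det(A - λI) = λ^2 - 4λ + 4 = 0.
Single eigenvalue λ = 2 with algebraic multiplicity 2.
Eigenvector v = (0,-1); generalized eigenvector w with (A-λI)w=v is (-1,3).
General solution: e^(2t)[C_1·v + C_2·(t·v + w)].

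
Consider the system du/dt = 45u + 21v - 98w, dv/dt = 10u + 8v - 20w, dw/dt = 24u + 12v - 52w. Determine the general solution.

Coefficient matrix A = [[45, 21, -98], [10, 8, -20], [24, 12, -52]].
det(A - λI) = 0 gives eigenvalues λ = 3, 2, -4.
For λ=3: eigenvector (1,-2,0).
For λ=2: eigenvector (7,-5,2).
For λ=-4: eigenvector (2,0,1).
General solution: K_1e^(3t)(1,-2,0) + K_2e^(2t)(7,-5,2) + K_3e^(-4t)(2,0,1).

u(t) = K_1e^(3t) + 7K_2e^(2t) + 2K_3e^(-4t), v(t) = -2K_1e^(3t) - 5K_2e^(2t), w(t) = 2K_2e^(2t) + K_3e^(-4t)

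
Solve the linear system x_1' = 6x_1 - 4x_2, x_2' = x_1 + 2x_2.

Coefficient matrix A = [[6, -4], [1, 2]].
Characteristic polynomial det(A - λI) = λ^2 - 8λ + 16 = 0.
Single eigenvalue λ = 4 with algebraic multiplicity 2.
Eigenvector v = (2,1); generalized eigenvector w with (A-λI)w=v is (1,0).
General solution: e^(4t)[C_1·v + C_2·(t·v + w)].

x_1(t) = 2C_1e^(4t) + 2C_2te^(4t) + C_2e^(4t), x_2(t) = C_1e^(4t) + C_2te^(4t)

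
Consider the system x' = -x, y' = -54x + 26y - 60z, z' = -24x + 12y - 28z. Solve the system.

x(t) = c_2e^(-t), y(t) = 5c_1e^(2t) + 2c_2e^(-t) + 2c_3e^(-4t), z(t) = 2c_1e^(2t) + c_3e^(-4t)

Coefficient matrix A = [[-1, 0, 0], [-54, 26, -60], [-24, 12, -28]].
det(A - λI) = 0 gives eigenvalues λ = 2, -1, -4.
For λ=2: eigenvector (0,5,2).
For λ=-1: eigenvector (1,2,0).
For λ=-4: eigenvector (0,2,1).
General solution: c_1e^(2t)(0,5,2) + c_2e^(-t)(1,2,0) + c_3e^(-4t)(0,2,1).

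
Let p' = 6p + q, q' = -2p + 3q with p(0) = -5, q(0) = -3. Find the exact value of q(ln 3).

1863

A = [[6,1],[-2,3]]; eigenvalues λ = 5, 4.
Eigenvectors: (-1,1) for λ=5, (1,-2) for λ=4.
From the initial condition, c_1 = 13, c_2 = 8.
q(ln 3) = (13)(3^5)(1) + (8)(3^4)(-2) = 1863.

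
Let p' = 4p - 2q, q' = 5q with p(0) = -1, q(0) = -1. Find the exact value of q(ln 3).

-243

A = [[4,-2],[0,5]]; eigenvalues λ = 4, 5.
Eigenvectors: (1,0) for λ=4, (2,-1) for λ=5.
From the initial condition, c_1 = -3, c_2 = 1.
q(ln 3) = (-3)(3^4)(0) + (1)(3^5)(-1) = -243.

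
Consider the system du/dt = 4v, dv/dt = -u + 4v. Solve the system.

Coefficient matrix A = [[0, 4], [-1, 4]].
Characteristic polynomial det(A - λI) = λ^2 - 4λ + 4 = 0.
Single eigenvalue λ = 2 with algebraic multiplicity 2.
Eigenvector v = (-2,-1); generalized eigenvector w with (A-λI)w=v is (1,0).
General solution: e^(2t)[K_1·v + K_2·(t·v + w)].

u(t) = -2K_1e^(2t) - 2K_2te^(2t) + K_2e^(2t), v(t) = -K_1e^(2t) - K_2te^(2t)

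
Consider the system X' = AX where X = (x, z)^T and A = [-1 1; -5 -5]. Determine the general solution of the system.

x(t) = -C_1e^(-3t)sin(t) + C_2e^(-3t)cos(t), z(t) = 2C_1e^(-3t)sin(t) - C_1e^(-3t)cos(t) - C_2e^(-3t)sin(t) - 2C_2e^(-3t)cos(t)

Coefficient matrix A = [[-1, 1], [-5, -5]].
Characteristic polynomial det(A - λI) = λ^2 + 6λ + 10 = 0.
Eigenvalues λ = -3 ± i (complex conjugate pair).
For λ=-3+i: an eigenvector is (0,-1) - i(-1,2) = (0 + i, -1 - 2i).
A real fundamental pair from Re and Im of e^((-3+i)t)v: X_1 = e^(-3t)(cos(t)·(0,-1) + sin(t)·(-1,2)), X_2 = e^(-3t)(sin(t)·(0,-1) - cos(t)·(-1,2)).
General solution: C_1X_1 + C_2X_2.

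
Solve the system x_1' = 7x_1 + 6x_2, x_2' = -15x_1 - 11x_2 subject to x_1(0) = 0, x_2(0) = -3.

Coefficient matrix A = [[7, 6], [-15, -11]].
Characteristic polynomial det(A - λI) = λ^2 + 4λ + 13 = 0.
Eigenvalues λ = -2 ± 3i (complex conjugate pair).
For λ=-2+3i: an eigenvector is (-1,1) - i(-1,2) = (-1 + i, 1 - 2i).
A real fundamental pair from Re and Im of e^((-2+3i)t)v: X_1 = e^(-2t)(cos(3t)·(-1,1) + sin(3t)·(-1,2)), X_2 = e^(-2t)(sin(3t)·(-1,1) - cos(3t)·(-1,2)).
General solution: K_1X_1 + K_2X_2.
Applying x_1(0)=0, x_2(0)=-3 gives K_1=3, K_2=3.

x_1(t) = -6e^(-2t)sin(3t), x_2(t) = 9e^(-2t)sin(3t) - 3e^(-2t)cos(3t)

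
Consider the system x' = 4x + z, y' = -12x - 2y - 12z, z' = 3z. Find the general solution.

x(t) = K_1e^(3t) + K_2e^(4t), y(t) = -2K_2e^(4t) + K_3e^(-2t), z(t) = -K_1e^(3t)

Coefficient matrix A = [[4, 0, 1], [-12, -2, -12], [0, 0, 3]].
det(A - λI) = 0 gives eigenvalues λ = 3, 4, -2.
For λ=3: eigenvector (1,0,-1).
For λ=4: eigenvector (1,-2,0).
For λ=-2: eigenvector (0,1,0).
General solution: K_1e^(3t)(1,0,-1) + K_2e^(4t)(1,-2,0) + K_3e^(-2t)(0,1,0).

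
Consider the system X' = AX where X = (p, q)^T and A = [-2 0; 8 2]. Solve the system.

p(t) = -c_2e^(-2t), q(t) = c_1e^(2t) + 2c_2e^(-2t)

Coefficient matrix A = [[-2, 0], [8, 2]].
Characteristic polynomial det(A - λI) = λ^2 - 4 = 0.
Eigenvalues λ = 2, -2.
For λ=2: (A-λI) row 1 is [-4, 0], so an eigenvector is (0, 1).
For λ=-2: (A-λI) row 2 is [8, 4], so an eigenvector is (-1, 2).
General solution: c_1e^(2t)(0,1) + c_2e^(-2t)(-1,2).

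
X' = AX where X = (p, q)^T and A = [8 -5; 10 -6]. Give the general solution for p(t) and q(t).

p(t) = C_1e^(t)sin(t) - 2C_1e^(t)cos(t) - 2C_2e^(t)sin(t) - C_2e^(t)cos(t), q(t) = C_1e^(t)sin(t) - 3C_1e^(t)cos(t) - 3C_2e^(t)sin(t) - C_2e^(t)cos(t)

Coefficient matrix A = [[8, -5], [10, -6]].
Characteristic polynomial det(A - λI) = λ^2 - 2λ + 2 = 0.
Eigenvalues λ = 1 ± i (complex conjugate pair).
For λ=1+i: an eigenvector is (-2,-3) - i(1,1) = (-2 - i, -3 - i).
A real fundamental pair from Re and Im of e^((1+i)t)v: X_1 = e^(t)(cos(t)·(-2,-3) + sin(t)·(1,1)), X_2 = e^(t)(sin(t)·(-2,-3) - cos(t)·(1,1)).
General solution: C_1X_1 + C_2X_2.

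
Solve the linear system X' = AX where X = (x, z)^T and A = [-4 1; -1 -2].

Coefficient matrix A = [[-4, 1], [-1, -2]].
Characteristic polynomial det(A - λI) = λ^2 + 6λ + 9 = 0.
Single eigenvalue λ = -3 with algebraic multiplicity 2.
Eigenvector v = (1,1); generalized eigenvector w with (A-λI)w=v is (-2,-1).
General solution: e^(-3t)[c_1·v + c_2·(t·v + w)].

x(t) = c_1e^(-3t) + c_2te^(-3t) - 2c_2e^(-3t), z(t) = c_1e^(-3t) + c_2te^(-3t) - c_2e^(-3t)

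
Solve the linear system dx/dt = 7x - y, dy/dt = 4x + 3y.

x(t) = C_1e^(5t) + C_2te^(5t) - C_2e^(5t), y(t) = 2C_1e^(5t) + 2C_2te^(5t) - 3C_2e^(5t)

Coefficient matrix A = [[7, -1], [4, 3]].
Characteristic polynomial det(A - λI) = λ^2 - 10λ + 25 = 0.
Single eigenvalue λ = 5 with algebraic multiplicity 2.
Eigenvector v = (1,2); generalized eigenvector w with (A-λI)w=v is (-1,-3).
General solution: e^(5t)[C_1·v + C_2·(t·v + w)].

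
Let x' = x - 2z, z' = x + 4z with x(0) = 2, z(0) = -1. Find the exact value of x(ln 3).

A = [[1,-2],[1,4]]; eigenvalues λ = 3, 2.
Eigenvectors: (-1,1) for λ=3, (-2,1) for λ=2.
From the initial condition, c_1 = 0, c_2 = -1.
x(ln 3) = (0)(3^3)(-1) + (-1)(3^2)(-2) = 18.

18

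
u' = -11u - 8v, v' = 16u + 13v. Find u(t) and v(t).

u(t) = K_1e^(5t) + K_2e^(-3t), v(t) = -2K_1e^(5t) - K_2e^(-3t)

Coefficient matrix A = [[-11, -8], [16, 13]].
Characteristic polynomial det(A - λI) = λ^2 - 2λ - 15 = 0.
Eigenvalues λ = 5, -3.
For λ=5: (A-λI) row 1 is [-16, -8], so an eigenvector is (1, -2).
For λ=-3: (A-λI) row 1 is [-8, -8], so an eigenvector is (1, -1).
General solution: K_1e^(5t)(1,-2) + K_2e^(-3t)(1,-1).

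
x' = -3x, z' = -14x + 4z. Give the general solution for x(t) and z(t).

Coefficient matrix A = [[-3, 0], [-14, 4]].
Characteristic polynomial det(A - λI) = λ^2 - λ - 12 = 0.
Eigenvalues λ = -3, 4.
For λ=-3: (A-λI) row 2 is [-14, 7], so an eigenvector is (-1, -2).
For λ=4: (A-λI) row 1 is [-7, 0], so an eigenvector is (0, -1).
General solution: c_1e^(-3t)(-1,-2) + c_2e^(4t)(0,-1).

x(t) = -c_1e^(-3t), z(t) = -2c_1e^(-3t) - c_2e^(4t)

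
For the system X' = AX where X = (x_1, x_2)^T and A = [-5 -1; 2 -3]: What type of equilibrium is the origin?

A = [[-5,-1],[2,-3]]; det(A-λI) = λ^2 + 8λ + 17.
λ = -4 ± i: negative real part.

stable spiral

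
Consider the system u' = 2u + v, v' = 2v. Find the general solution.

Coefficient matrix A = [[2, 1], [0, 2]].
Characteristic polynomial det(A - λI) = λ^2 - 4λ + 4 = 0.
Single eigenvalue λ = 2 with algebraic multiplicity 2.
Eigenvector v = (-1,0); generalized eigenvector w with (A-λI)w=v is (3,-1).
General solution: e^(2t)[c_1·v + c_2·(t·v + w)].

u(t) = -c_1e^(2t) - c_2te^(2t) + 3c_2e^(2t), v(t) = -c_2e^(2t)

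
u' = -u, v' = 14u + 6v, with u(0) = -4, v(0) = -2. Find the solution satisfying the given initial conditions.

Coefficient matrix A = [[-1, 0], [14, 6]].
Characteristic polynomial det(A - λI) = λ^2 - 5λ - 6 = 0.
Eigenvalues λ = -1, 6.
For λ=-1: (A-λI) row 2 is [14, 7], so an eigenvector is (1, -2).
For λ=6: (A-λI) row 1 is [-7, 0], so an eigenvector is (0, 1).
General solution: C_1e^(-t)(1,-2) + C_2e^(6t)(0,1).
Applying u(0)=-4, v(0)=-2 gives C_1=-4, C_2=-10.

u(t) = -4e^(-t), v(t) = -10e^(6t) + 8e^(-t)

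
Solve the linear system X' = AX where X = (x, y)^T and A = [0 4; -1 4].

Coefficient matrix A = [[0, 4], [-1, 4]].
Characteristic polynomial det(A - λI) = λ^2 - 4λ + 4 = 0.
Single eigenvalue λ = 2 with algebraic multiplicity 2.
Eigenvector v = (2,1); generalized eigenvector w with (A-λI)w=v is (-1,0).
General solution: e^(2t)[C_1·v + C_2·(t·v + w)].

x(t) = 2C_1e^(2t) + 2C_2te^(2t) - C_2e^(2t), y(t) = C_1e^(2t) + C_2te^(2t)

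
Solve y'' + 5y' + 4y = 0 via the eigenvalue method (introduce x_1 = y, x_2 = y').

y(t) = K_1e^(-t) + K_2e^(-4t)

Let x_1 = y, x_2 = y'. Then x_1' = x_2 and x_2' = -4x_1 - 5x_2.
A = [[0,1],[-4,-5]]; det(A-λI) = λ^2 + 5λ + 4.
Eigenvalues λ = -1, -4 with eigenvectors (1,-1), (1,-4).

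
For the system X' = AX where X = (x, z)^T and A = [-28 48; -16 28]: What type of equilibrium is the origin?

saddle

A = [[-28,48],[-16,28]]; det(A-λI) = λ^2 - 16.
λ = -4, 4: opposite signs.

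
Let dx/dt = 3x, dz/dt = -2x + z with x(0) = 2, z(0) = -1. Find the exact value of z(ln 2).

A = [[3,0],[-2,1]]; eigenvalues λ = 1, 3.
Eigenvectors: (0,-1) for λ=1, (1,-1) for λ=3.
From the initial condition, c_1 = -1, c_2 = 2.
z(ln 2) = (-1)(2^1)(-1) + (2)(2^3)(-1) = -14.

-14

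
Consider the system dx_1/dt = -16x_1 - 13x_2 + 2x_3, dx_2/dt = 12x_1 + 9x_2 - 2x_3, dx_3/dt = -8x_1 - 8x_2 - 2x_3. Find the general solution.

Coefficient matrix A = [[-16, -13, 2], [12, 9, -2], [-8, -8, -2]].
det(A - λI) = 0 gives eigenvalues λ = -2, -3, -4.
For λ=-2: eigenvector (2,-2,1).
For λ=-3: eigenvector (-1,1,0).
For λ=-4: eigenvector (5,-4,4).
General solution: K_1e^(-2t)(2,-2,1) + K_2e^(-3t)(-1,1,0) + K_3e^(-4t)(5,-4,4).

x_1(t) = 2K_1e^(-2t) - K_2e^(-3t) + 5K_3e^(-4t), x_2(t) = -2K_1e^(-2t) + K_2e^(-3t) - 4K_3e^(-4t), x_3(t) = K_1e^(-2t) + 4K_3e^(-4t)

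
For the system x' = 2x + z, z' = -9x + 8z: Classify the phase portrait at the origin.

unstable improper node

A = [[2,1],[-9,8]]; det(A-λI) = λ^2 - 10λ + 25.
repeated λ = 5 with a single eigenvector.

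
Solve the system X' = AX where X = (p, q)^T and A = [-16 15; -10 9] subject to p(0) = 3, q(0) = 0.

p(t) = -6e^(-t) + 9e^(-6t), q(t) = -6e^(-t) + 6e^(-6t)

Coefficient matrix A = [[-16, 15], [-10, 9]].
Characteristic polynomial det(A - λI) = λ^2 + 7λ + 6 = 0.
Eigenvalues λ = -6, -1.
For λ=-6: (A-λI) row 1 is [-10, 15], so an eigenvector is (-3, -2).
For λ=-1: (A-λI) row 1 is [-15, 15], so an eigenvector is (-1, -1).
General solution: C_1e^(-6t)(-3,-2) + C_2e^(-t)(-1,-1).
Applying p(0)=3, q(0)=0 gives C_1=-3, C_2=6.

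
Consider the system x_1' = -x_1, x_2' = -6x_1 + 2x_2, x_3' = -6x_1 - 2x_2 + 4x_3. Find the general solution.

Coefficient matrix A = [[-1, 0, 0], [-6, 2, 0], [-6, -2, 4]].
det(A - λI) = 0 gives eigenvalues λ = -1, 4, 2.
For λ=-1: eigenvector (1,2,2).
For λ=4: eigenvector (0,0,1).
For λ=2: eigenvector (0,1,1).
General solution: c_1e^(-t)(1,2,2) + c_2e^(4t)(0,0,1) + c_3e^(2t)(0,1,1).

x_1(t) = c_1e^(-t), x_2(t) = 2c_1e^(-t) + c_3e^(2t), x_3(t) = 2c_1e^(-t) + c_2e^(4t) + c_3e^(2t)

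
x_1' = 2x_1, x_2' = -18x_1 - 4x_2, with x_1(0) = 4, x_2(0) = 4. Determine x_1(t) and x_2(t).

Coefficient matrix A = [[2, 0], [-18, -4]].
Characteristic polynomial det(A - λI) = λ^2 + 2λ - 8 = 0.
Eigenvalues λ = 2, -4.
For λ=2: (A-λI) row 2 is [-18, -6], so an eigenvector is (-1, 3).
For λ=-4: (A-λI) row 1 is [6, 0], so an eigenvector is (0, -1).
General solution: C_1e^(2t)(-1,3) + C_2e^(-4t)(0,-1).
Applying x_1(0)=4, x_2(0)=4 gives C_1=-4, C_2=-16.

x_1(t) = 4e^(2t), x_2(t) = -12e^(2t) + 16e^(-4t)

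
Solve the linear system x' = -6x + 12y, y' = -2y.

Coefficient matrix A = [[-6, 12], [0, -2]].
Characteristic polynomial det(A - λI) = λ^2 + 8λ + 12 = 0.
Eigenvalues λ = -6, -2.
For λ=-6: (A-λI) row 1 is [0, 12], so an eigenvector is (1, 0).
For λ=-2: (A-λI) row 1 is [-4, 12], so an eigenvector is (-3, -1).
General solution: K_1e^(-6t)(1,0) + K_2e^(-2t)(-3,-1).

x(t) = K_1e^(-6t) - 3K_2e^(-2t), y(t) = -K_2e^(-2t)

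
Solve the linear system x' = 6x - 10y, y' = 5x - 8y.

Coefficient matrix A = [[6, -10], [5, -8]].
Characteristic polynomial det(A - λI) = λ^2 + 2λ + 2 = 0.
Eigenvalues λ = -1 ± i (complex conjugate pair).
For λ=-1+i: an eigenvector is (3,2) - i(1,1) = (3 - i, 2 - i).
A real fundamental pair from Re and Im of e^((-1+i)t)v: X_1 = e^(-t)(cos(t)·(3,2) + sin(t)·(1,1)), X_2 = e^(-t)(sin(t)·(3,2) - cos(t)·(1,1)).
General solution: C_1X_1 + C_2X_2.

x(t) = C_1e^(-t)sin(t) + 3C_1e^(-t)cos(t) + 3C_2e^(-t)sin(t) - C_2e^(-t)cos(t), y(t) = C_1e^(-t)sin(t) + 2C_1e^(-t)cos(t) + 2C_2e^(-t)sin(t) - C_2e^(-t)cos(t)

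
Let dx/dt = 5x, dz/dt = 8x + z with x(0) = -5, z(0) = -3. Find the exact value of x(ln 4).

A = [[5,0],[8,1]]; eigenvalues λ = 1, 5.
Eigenvectors: (0,1) for λ=1, (-1,-2) for λ=5.
From the initial condition, c_1 = 7, c_2 = 5.
x(ln 4) = (7)(4^1)(0) + (5)(4^5)(-1) = -5120.

-5120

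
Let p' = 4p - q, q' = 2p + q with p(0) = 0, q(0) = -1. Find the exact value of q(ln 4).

A = [[4,-1],[2,1]]; eigenvalues λ = 2, 3.
Eigenvectors: (-1,-2) for λ=2, (-1,-1) for λ=3.
From the initial condition, c_1 = 1, c_2 = -1.
q(ln 4) = (1)(4^2)(-2) + (-1)(4^3)(-1) = 32.

32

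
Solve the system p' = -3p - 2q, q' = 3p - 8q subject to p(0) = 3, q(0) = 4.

Coefficient matrix A = [[-3, -2], [3, -8]].
Characteristic polynomial det(A - λI) = λ^2 + 11λ + 30 = 0.
Eigenvalues λ = -6, -5.
For λ=-6: (A-λI) row 1 is [3, -2], so an eigenvector is (-2, -3).
For λ=-5: (A-λI) row 1 is [2, -2], so an eigenvector is (1, 1).
General solution: K_1e^(-6t)(-2,-3) + K_2e^(-5t)(1,1).
Applying p(0)=3, q(0)=4 gives K_1=-1, K_2=1.

p(t) = e^(-5t) + 2e^(-6t), q(t) = e^(-5t) + 3e^(-6t)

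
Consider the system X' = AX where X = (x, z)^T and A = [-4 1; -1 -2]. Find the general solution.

Coefficient matrix A = [[-4, 1], [-1, -2]].
Characteristic polynomial det(A - λI) = λ^2 + 6λ + 9 = 0.
Single eigenvalue λ = -3 with algebraic multiplicity 2.
Eigenvector v = (1,1); generalized eigenvector w with (A-λI)w=v is (2,3).
General solution: e^(-3t)[K_1·v + K_2·(t·v + w)].

x(t) = K_1e^(-3t) + K_2te^(-3t) + 2K_2e^(-3t), z(t) = K_1e^(-3t) + K_2te^(-3t) + 3K_2e^(-3t)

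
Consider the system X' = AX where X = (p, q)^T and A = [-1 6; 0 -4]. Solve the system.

p(t) = K_1e^(-t) + 2K_2e^(-4t), q(t) = -K_2e^(-4t)

Coefficient matrix A = [[-1, 6], [0, -4]].
Characteristic polynomial det(A - λI) = λ^2 + 5λ + 4 = 0.
Eigenvalues λ = -1, -4.
For λ=-1: (A-λI) row 1 is [0, 6], so an eigenvector is (1, 0).
For λ=-4: (A-λI) row 1 is [3, 6], so an eigenvector is (2, -1).
General solution: K_1e^(-t)(1,0) + K_2e^(-4t)(2,-1).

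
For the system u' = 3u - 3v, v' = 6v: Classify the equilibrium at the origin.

A = [[3,-3],[0,6]]; det(A-λI) = λ^2 - 9λ + 18.
λ = 6, 3: both positive.

unstable node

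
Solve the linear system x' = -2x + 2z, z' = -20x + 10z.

Coefficient matrix A = [[-2, 2], [-20, 10]].
Characteristic polynomial det(A - λI) = λ^2 - 8λ + 20 = 0.
Eigenvalues λ = 4 ± 2i (complex conjugate pair).
For λ=4+2i: an eigenvector is (0,1) - i(1,3) = (0 - i, 1 - 3i).
A real fundamental pair from Re and Im of e^((4+2i)t)v: X_1 = e^(4t)(cos(2t)·(0,1) + sin(2t)·(1,3)), X_2 = e^(4t)(sin(2t)·(0,1) - cos(2t)·(1,3)).
General solution: c_1X_1 + c_2X_2.

x(t) = c_1e^(4t)sin(2t) - c_2e^(4t)cos(2t), z(t) = 3c_1e^(4t)sin(2t) + c_1e^(4t)cos(2t) + c_2e^(4t)sin(2t) - 3c_2e^(4t)cos(2t)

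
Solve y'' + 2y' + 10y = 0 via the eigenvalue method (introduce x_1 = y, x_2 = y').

y(t) = C_1e^(-t)cos(3t) + C_2e^(-t)sin(3t)

Let x_1 = y, x_2 = y'. Then x_1' = x_2 and x_2' = -10x_1 - 2x_2.
A = [[0,1],[-10,-2]]; det(A-λI) = λ^2 + 2λ + 10.
Eigenvalues λ = -1 ± 3i.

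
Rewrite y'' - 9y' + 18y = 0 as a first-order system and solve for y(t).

Let x_1 = y, x_2 = y'. Then x_1' = x_2 and x_2' = -18x_1 + 9x_2.
A = [[0,1],[-18,9]]; det(A-λI) = λ^2 - 9λ + 18.
Eigenvalues λ = 3, 6 with eigenvectors (1,3), (1,6).

y(t) = c_1e^(3t) + c_2e^(6t)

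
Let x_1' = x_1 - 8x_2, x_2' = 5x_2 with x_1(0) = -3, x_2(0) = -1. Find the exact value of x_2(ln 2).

A = [[1,-8],[0,5]]; eigenvalues λ = 5, 1.
Eigenvectors: (2,-1) for λ=5, (1,0) for λ=1.
From the initial condition, c_1 = 1, c_2 = -5.
x_2(ln 2) = (1)(2^5)(-1) + (-5)(2^1)(0) = -32.

-32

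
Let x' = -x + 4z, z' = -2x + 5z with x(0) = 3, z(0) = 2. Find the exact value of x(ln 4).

A = [[-1,4],[-2,5]]; eigenvalues λ = 3, 1.
Eigenvectors: (-1,-1) for λ=3, (-2,-1) for λ=1.
From the initial condition, c_1 = -1, c_2 = -1.
x(ln 4) = (-1)(4^3)(-1) + (-1)(4^1)(-2) = 72.

72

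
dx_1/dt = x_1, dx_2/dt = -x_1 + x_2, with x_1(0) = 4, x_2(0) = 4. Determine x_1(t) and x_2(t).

x_1(t) = 4e^(t), x_2(t) = -4te^(t) + 4e^(t)

Coefficient matrix A = [[1, 0], [-1, 1]].
Characteristic polynomial det(A - λI) = λ^2 - 2λ + 1 = 0.
Single eigenvalue λ = 1 with algebraic multiplicity 2.
Eigenvector v = (0,-1); generalized eigenvector w with (A-λI)w=v is (1,2).
General solution: e^(t)[C_1·v + C_2·(t·v + w)].
Applying x_1(0)=4, x_2(0)=4 gives C_1=4, C_2=4.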